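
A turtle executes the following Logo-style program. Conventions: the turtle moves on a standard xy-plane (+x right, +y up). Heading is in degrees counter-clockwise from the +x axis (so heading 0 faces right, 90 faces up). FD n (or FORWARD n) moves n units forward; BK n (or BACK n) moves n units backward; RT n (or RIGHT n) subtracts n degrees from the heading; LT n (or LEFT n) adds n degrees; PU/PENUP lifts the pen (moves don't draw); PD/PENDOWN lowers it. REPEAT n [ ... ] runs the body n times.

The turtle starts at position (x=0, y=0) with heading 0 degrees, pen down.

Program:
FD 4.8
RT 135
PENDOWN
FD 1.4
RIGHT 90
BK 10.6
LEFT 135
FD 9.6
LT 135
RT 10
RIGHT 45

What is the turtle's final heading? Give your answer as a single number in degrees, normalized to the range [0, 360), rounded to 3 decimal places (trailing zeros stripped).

Executing turtle program step by step:
Start: pos=(0,0), heading=0, pen down
FD 4.8: (0,0) -> (4.8,0) [heading=0, draw]
RT 135: heading 0 -> 225
PD: pen down
FD 1.4: (4.8,0) -> (3.81,-0.99) [heading=225, draw]
RT 90: heading 225 -> 135
BK 10.6: (3.81,-0.99) -> (11.305,-8.485) [heading=135, draw]
LT 135: heading 135 -> 270
FD 9.6: (11.305,-8.485) -> (11.305,-18.085) [heading=270, draw]
LT 135: heading 270 -> 45
RT 10: heading 45 -> 35
RT 45: heading 35 -> 350
Final: pos=(11.305,-18.085), heading=350, 4 segment(s) drawn

Answer: 350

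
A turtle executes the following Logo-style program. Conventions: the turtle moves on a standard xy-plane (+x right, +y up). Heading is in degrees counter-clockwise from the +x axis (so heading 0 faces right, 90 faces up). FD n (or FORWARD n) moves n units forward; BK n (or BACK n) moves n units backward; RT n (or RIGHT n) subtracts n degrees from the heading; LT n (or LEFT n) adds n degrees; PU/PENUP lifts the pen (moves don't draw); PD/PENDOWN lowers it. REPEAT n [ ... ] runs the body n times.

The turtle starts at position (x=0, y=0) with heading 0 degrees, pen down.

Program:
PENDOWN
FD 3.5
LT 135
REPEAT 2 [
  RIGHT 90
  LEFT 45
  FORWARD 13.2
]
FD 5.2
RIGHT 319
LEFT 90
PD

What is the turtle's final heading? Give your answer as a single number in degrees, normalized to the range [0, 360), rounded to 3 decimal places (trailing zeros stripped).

Executing turtle program step by step:
Start: pos=(0,0), heading=0, pen down
PD: pen down
FD 3.5: (0,0) -> (3.5,0) [heading=0, draw]
LT 135: heading 0 -> 135
REPEAT 2 [
  -- iteration 1/2 --
  RT 90: heading 135 -> 45
  LT 45: heading 45 -> 90
  FD 13.2: (3.5,0) -> (3.5,13.2) [heading=90, draw]
  -- iteration 2/2 --
  RT 90: heading 90 -> 0
  LT 45: heading 0 -> 45
  FD 13.2: (3.5,13.2) -> (12.834,22.534) [heading=45, draw]
]
FD 5.2: (12.834,22.534) -> (16.511,26.211) [heading=45, draw]
RT 319: heading 45 -> 86
LT 90: heading 86 -> 176
PD: pen down
Final: pos=(16.511,26.211), heading=176, 4 segment(s) drawn

Answer: 176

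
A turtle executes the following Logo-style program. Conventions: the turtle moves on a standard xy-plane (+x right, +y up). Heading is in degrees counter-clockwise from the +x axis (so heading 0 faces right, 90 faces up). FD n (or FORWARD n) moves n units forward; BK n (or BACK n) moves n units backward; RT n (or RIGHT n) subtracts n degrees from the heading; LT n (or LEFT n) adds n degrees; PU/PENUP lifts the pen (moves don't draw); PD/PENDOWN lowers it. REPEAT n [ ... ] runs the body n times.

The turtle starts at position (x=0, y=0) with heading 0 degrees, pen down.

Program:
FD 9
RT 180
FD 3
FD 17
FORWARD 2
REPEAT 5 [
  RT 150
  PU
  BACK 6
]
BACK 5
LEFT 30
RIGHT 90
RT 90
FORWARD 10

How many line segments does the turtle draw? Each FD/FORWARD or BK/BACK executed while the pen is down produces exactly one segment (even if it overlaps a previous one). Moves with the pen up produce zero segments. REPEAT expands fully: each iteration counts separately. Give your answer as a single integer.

Executing turtle program step by step:
Start: pos=(0,0), heading=0, pen down
FD 9: (0,0) -> (9,0) [heading=0, draw]
RT 180: heading 0 -> 180
FD 3: (9,0) -> (6,0) [heading=180, draw]
FD 17: (6,0) -> (-11,0) [heading=180, draw]
FD 2: (-11,0) -> (-13,0) [heading=180, draw]
REPEAT 5 [
  -- iteration 1/5 --
  RT 150: heading 180 -> 30
  PU: pen up
  BK 6: (-13,0) -> (-18.196,-3) [heading=30, move]
  -- iteration 2/5 --
  RT 150: heading 30 -> 240
  PU: pen up
  BK 6: (-18.196,-3) -> (-15.196,2.196) [heading=240, move]
  -- iteration 3/5 --
  RT 150: heading 240 -> 90
  PU: pen up
  BK 6: (-15.196,2.196) -> (-15.196,-3.804) [heading=90, move]
  -- iteration 4/5 --
  RT 150: heading 90 -> 300
  PU: pen up
  BK 6: (-15.196,-3.804) -> (-18.196,1.392) [heading=300, move]
  -- iteration 5/5 --
  RT 150: heading 300 -> 150
  PU: pen up
  BK 6: (-18.196,1.392) -> (-13,-1.608) [heading=150, move]
]
BK 5: (-13,-1.608) -> (-8.67,-4.108) [heading=150, move]
LT 30: heading 150 -> 180
RT 90: heading 180 -> 90
RT 90: heading 90 -> 0
FD 10: (-8.67,-4.108) -> (1.33,-4.108) [heading=0, move]
Final: pos=(1.33,-4.108), heading=0, 4 segment(s) drawn
Segments drawn: 4

Answer: 4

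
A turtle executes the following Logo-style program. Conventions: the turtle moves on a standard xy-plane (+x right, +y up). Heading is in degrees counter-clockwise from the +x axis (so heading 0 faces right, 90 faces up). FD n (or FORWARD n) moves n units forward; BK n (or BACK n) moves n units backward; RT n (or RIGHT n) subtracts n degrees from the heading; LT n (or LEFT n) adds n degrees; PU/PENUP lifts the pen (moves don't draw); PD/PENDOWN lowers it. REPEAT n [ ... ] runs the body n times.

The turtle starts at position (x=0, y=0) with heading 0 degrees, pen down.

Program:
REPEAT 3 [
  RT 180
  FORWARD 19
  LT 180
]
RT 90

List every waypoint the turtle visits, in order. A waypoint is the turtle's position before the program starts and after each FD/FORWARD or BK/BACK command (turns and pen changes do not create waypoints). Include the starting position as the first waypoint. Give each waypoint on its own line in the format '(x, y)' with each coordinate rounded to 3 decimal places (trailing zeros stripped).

Executing turtle program step by step:
Start: pos=(0,0), heading=0, pen down
REPEAT 3 [
  -- iteration 1/3 --
  RT 180: heading 0 -> 180
  FD 19: (0,0) -> (-19,0) [heading=180, draw]
  LT 180: heading 180 -> 0
  -- iteration 2/3 --
  RT 180: heading 0 -> 180
  FD 19: (-19,0) -> (-38,0) [heading=180, draw]
  LT 180: heading 180 -> 0
  -- iteration 3/3 --
  RT 180: heading 0 -> 180
  FD 19: (-38,0) -> (-57,0) [heading=180, draw]
  LT 180: heading 180 -> 0
]
RT 90: heading 0 -> 270
Final: pos=(-57,0), heading=270, 3 segment(s) drawn
Waypoints (4 total):
(0, 0)
(-19, 0)
(-38, 0)
(-57, 0)

Answer: (0, 0)
(-19, 0)
(-38, 0)
(-57, 0)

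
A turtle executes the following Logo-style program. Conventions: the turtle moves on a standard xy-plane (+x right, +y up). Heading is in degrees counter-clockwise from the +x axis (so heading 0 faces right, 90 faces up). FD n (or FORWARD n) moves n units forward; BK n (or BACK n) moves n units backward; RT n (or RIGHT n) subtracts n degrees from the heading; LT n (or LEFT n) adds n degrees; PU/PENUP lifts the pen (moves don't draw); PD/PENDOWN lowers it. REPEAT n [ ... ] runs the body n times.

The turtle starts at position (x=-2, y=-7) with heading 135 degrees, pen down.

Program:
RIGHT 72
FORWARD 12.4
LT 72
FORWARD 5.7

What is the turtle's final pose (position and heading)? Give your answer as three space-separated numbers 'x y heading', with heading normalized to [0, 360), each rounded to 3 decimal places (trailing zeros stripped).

Executing turtle program step by step:
Start: pos=(-2,-7), heading=135, pen down
RT 72: heading 135 -> 63
FD 12.4: (-2,-7) -> (3.629,4.048) [heading=63, draw]
LT 72: heading 63 -> 135
FD 5.7: (3.629,4.048) -> (-0.401,8.079) [heading=135, draw]
Final: pos=(-0.401,8.079), heading=135, 2 segment(s) drawn

Answer: -0.401 8.079 135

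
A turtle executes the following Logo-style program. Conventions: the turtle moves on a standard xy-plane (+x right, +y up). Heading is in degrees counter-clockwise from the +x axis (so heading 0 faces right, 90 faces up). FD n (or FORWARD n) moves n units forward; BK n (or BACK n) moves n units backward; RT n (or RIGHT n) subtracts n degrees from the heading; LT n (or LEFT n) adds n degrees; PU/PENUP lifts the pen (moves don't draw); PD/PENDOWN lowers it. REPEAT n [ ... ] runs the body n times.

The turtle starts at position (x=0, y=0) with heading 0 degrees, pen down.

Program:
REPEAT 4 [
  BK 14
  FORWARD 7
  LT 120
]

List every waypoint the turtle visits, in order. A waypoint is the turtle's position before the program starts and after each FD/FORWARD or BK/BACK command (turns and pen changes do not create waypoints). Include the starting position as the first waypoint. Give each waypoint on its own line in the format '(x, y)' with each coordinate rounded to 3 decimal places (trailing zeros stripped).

Answer: (0, 0)
(-14, 0)
(-7, 0)
(0, -12.124)
(-3.5, -6.062)
(3.5, 6.062)
(0, 0)
(-14, 0)
(-7, 0)

Derivation:
Executing turtle program step by step:
Start: pos=(0,0), heading=0, pen down
REPEAT 4 [
  -- iteration 1/4 --
  BK 14: (0,0) -> (-14,0) [heading=0, draw]
  FD 7: (-14,0) -> (-7,0) [heading=0, draw]
  LT 120: heading 0 -> 120
  -- iteration 2/4 --
  BK 14: (-7,0) -> (0,-12.124) [heading=120, draw]
  FD 7: (0,-12.124) -> (-3.5,-6.062) [heading=120, draw]
  LT 120: heading 120 -> 240
  -- iteration 3/4 --
  BK 14: (-3.5,-6.062) -> (3.5,6.062) [heading=240, draw]
  FD 7: (3.5,6.062) -> (0,0) [heading=240, draw]
  LT 120: heading 240 -> 0
  -- iteration 4/4 --
  BK 14: (0,0) -> (-14,0) [heading=0, draw]
  FD 7: (-14,0) -> (-7,0) [heading=0, draw]
  LT 120: heading 0 -> 120
]
Final: pos=(-7,0), heading=120, 8 segment(s) drawn
Waypoints (9 total):
(0, 0)
(-14, 0)
(-7, 0)
(0, -12.124)
(-3.5, -6.062)
(3.5, 6.062)
(0, 0)
(-14, 0)
(-7, 0)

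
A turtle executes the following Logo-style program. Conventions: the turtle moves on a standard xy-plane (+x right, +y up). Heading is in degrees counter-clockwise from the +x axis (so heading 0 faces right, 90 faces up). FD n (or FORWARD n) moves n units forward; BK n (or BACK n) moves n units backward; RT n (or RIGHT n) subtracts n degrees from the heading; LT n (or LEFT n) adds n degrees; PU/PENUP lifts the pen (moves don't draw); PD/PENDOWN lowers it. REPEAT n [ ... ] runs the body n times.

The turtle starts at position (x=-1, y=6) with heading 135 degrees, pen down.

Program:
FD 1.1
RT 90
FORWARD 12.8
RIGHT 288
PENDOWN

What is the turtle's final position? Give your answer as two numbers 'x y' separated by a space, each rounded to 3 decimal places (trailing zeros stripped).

Executing turtle program step by step:
Start: pos=(-1,6), heading=135, pen down
FD 1.1: (-1,6) -> (-1.778,6.778) [heading=135, draw]
RT 90: heading 135 -> 45
FD 12.8: (-1.778,6.778) -> (7.273,15.829) [heading=45, draw]
RT 288: heading 45 -> 117
PD: pen down
Final: pos=(7.273,15.829), heading=117, 2 segment(s) drawn

Answer: 7.273 15.829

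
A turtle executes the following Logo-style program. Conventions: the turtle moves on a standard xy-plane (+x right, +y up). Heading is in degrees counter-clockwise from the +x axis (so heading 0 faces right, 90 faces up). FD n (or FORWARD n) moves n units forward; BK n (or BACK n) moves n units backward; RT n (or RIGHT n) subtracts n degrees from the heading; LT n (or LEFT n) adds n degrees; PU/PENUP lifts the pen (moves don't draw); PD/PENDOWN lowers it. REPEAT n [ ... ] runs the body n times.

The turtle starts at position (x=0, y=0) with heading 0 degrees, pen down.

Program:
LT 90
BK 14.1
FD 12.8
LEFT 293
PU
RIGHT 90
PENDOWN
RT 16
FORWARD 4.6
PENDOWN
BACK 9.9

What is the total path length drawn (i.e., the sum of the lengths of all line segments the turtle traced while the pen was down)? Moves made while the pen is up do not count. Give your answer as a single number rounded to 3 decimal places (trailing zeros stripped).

Executing turtle program step by step:
Start: pos=(0,0), heading=0, pen down
LT 90: heading 0 -> 90
BK 14.1: (0,0) -> (0,-14.1) [heading=90, draw]
FD 12.8: (0,-14.1) -> (0,-1.3) [heading=90, draw]
LT 293: heading 90 -> 23
PU: pen up
RT 90: heading 23 -> 293
PD: pen down
RT 16: heading 293 -> 277
FD 4.6: (0,-1.3) -> (0.561,-5.866) [heading=277, draw]
PD: pen down
BK 9.9: (0.561,-5.866) -> (-0.646,3.96) [heading=277, draw]
Final: pos=(-0.646,3.96), heading=277, 4 segment(s) drawn

Segment lengths:
  seg 1: (0,0) -> (0,-14.1), length = 14.1
  seg 2: (0,-14.1) -> (0,-1.3), length = 12.8
  seg 3: (0,-1.3) -> (0.561,-5.866), length = 4.6
  seg 4: (0.561,-5.866) -> (-0.646,3.96), length = 9.9
Total = 41.4

Answer: 41.4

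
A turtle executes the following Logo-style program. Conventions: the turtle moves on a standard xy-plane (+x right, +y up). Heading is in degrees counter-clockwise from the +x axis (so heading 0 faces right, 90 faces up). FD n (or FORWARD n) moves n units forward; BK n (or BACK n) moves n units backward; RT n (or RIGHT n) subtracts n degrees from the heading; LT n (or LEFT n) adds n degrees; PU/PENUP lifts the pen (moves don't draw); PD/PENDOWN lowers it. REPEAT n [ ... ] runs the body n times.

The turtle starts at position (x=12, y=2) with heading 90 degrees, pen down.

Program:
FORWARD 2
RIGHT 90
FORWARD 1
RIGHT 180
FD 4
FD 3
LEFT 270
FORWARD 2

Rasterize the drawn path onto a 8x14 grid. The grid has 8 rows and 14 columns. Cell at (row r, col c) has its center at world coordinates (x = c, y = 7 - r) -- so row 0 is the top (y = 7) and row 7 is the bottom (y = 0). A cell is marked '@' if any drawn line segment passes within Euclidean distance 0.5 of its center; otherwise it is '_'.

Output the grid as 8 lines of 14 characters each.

Segment 0: (12,2) -> (12,4)
Segment 1: (12,4) -> (13,4)
Segment 2: (13,4) -> (9,4)
Segment 3: (9,4) -> (6,4)
Segment 4: (6,4) -> (6,6)

Answer: ______________
______@_______
______@_______
______@@@@@@@@
____________@_
____________@_
______________
______________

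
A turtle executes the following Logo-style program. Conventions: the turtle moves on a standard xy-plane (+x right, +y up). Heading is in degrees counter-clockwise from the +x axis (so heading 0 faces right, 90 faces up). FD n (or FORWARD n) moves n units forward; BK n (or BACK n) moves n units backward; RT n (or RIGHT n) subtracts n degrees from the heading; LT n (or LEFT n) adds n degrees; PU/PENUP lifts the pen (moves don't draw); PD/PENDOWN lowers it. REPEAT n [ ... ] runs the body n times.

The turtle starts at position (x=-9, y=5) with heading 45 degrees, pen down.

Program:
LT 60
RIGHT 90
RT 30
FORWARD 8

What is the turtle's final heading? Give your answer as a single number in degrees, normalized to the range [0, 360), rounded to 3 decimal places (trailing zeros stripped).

Executing turtle program step by step:
Start: pos=(-9,5), heading=45, pen down
LT 60: heading 45 -> 105
RT 90: heading 105 -> 15
RT 30: heading 15 -> 345
FD 8: (-9,5) -> (-1.273,2.929) [heading=345, draw]
Final: pos=(-1.273,2.929), heading=345, 1 segment(s) drawn

Answer: 345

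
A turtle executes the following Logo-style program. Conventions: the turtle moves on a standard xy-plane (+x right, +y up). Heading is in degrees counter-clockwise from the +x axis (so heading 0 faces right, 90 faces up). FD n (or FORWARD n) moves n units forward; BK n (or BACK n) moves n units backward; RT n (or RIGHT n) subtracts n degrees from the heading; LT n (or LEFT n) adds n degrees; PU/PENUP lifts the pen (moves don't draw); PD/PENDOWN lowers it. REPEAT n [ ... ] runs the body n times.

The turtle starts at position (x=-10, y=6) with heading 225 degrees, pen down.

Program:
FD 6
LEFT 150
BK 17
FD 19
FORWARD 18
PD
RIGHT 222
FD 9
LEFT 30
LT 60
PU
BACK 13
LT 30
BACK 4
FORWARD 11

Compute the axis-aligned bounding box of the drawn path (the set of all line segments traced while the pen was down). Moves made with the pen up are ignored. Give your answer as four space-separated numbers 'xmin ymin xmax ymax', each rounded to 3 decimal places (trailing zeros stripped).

Executing turtle program step by step:
Start: pos=(-10,6), heading=225, pen down
FD 6: (-10,6) -> (-14.243,1.757) [heading=225, draw]
LT 150: heading 225 -> 15
BK 17: (-14.243,1.757) -> (-30.663,-2.643) [heading=15, draw]
FD 19: (-30.663,-2.643) -> (-12.311,2.275) [heading=15, draw]
FD 18: (-12.311,2.275) -> (5.076,6.934) [heading=15, draw]
PD: pen down
RT 222: heading 15 -> 153
FD 9: (5.076,6.934) -> (-2.943,11.02) [heading=153, draw]
LT 30: heading 153 -> 183
LT 60: heading 183 -> 243
PU: pen up
BK 13: (-2.943,11.02) -> (2.959,22.603) [heading=243, move]
LT 30: heading 243 -> 273
BK 4: (2.959,22.603) -> (2.749,26.597) [heading=273, move]
FD 11: (2.749,26.597) -> (3.325,15.612) [heading=273, move]
Final: pos=(3.325,15.612), heading=273, 5 segment(s) drawn

Segment endpoints: x in {-30.663, -14.243, -12.311, -10, -2.943, 5.076}, y in {-2.643, 1.757, 2.275, 6, 6.934, 11.02}
xmin=-30.663, ymin=-2.643, xmax=5.076, ymax=11.02

Answer: -30.663 -2.643 5.076 11.02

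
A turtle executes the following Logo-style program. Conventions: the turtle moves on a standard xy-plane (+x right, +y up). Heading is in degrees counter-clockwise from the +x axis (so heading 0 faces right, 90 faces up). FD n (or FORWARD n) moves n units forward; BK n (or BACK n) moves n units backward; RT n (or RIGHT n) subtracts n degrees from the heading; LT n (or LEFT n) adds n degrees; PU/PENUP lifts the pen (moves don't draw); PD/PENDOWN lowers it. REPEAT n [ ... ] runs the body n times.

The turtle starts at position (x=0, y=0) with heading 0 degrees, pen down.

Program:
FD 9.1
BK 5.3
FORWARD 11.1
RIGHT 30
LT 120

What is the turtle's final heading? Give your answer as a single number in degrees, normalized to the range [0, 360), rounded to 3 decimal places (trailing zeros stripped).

Executing turtle program step by step:
Start: pos=(0,0), heading=0, pen down
FD 9.1: (0,0) -> (9.1,0) [heading=0, draw]
BK 5.3: (9.1,0) -> (3.8,0) [heading=0, draw]
FD 11.1: (3.8,0) -> (14.9,0) [heading=0, draw]
RT 30: heading 0 -> 330
LT 120: heading 330 -> 90
Final: pos=(14.9,0), heading=90, 3 segment(s) drawn

Answer: 90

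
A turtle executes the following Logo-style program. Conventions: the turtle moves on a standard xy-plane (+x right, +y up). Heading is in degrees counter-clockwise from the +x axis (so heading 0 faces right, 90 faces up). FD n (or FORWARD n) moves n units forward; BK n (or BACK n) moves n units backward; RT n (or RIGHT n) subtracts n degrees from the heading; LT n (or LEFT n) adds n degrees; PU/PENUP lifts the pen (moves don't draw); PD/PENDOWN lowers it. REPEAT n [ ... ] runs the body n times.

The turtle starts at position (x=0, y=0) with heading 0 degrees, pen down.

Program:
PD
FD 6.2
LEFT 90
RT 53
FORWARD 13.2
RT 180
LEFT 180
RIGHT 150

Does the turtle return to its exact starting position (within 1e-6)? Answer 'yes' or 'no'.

Executing turtle program step by step:
Start: pos=(0,0), heading=0, pen down
PD: pen down
FD 6.2: (0,0) -> (6.2,0) [heading=0, draw]
LT 90: heading 0 -> 90
RT 53: heading 90 -> 37
FD 13.2: (6.2,0) -> (16.742,7.944) [heading=37, draw]
RT 180: heading 37 -> 217
LT 180: heading 217 -> 37
RT 150: heading 37 -> 247
Final: pos=(16.742,7.944), heading=247, 2 segment(s) drawn

Start position: (0, 0)
Final position: (16.742, 7.944)
Distance = 18.531; >= 1e-6 -> NOT closed

Answer: no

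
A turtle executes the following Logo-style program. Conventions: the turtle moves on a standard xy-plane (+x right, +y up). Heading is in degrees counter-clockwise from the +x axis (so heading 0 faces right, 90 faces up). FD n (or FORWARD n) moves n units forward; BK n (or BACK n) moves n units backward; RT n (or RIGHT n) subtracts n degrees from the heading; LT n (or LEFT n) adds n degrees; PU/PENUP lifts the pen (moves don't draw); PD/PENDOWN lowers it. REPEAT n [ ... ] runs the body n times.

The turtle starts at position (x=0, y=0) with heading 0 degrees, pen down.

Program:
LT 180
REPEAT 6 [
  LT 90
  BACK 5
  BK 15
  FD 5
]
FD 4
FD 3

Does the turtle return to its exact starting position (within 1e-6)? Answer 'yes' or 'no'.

Answer: no

Derivation:
Executing turtle program step by step:
Start: pos=(0,0), heading=0, pen down
LT 180: heading 0 -> 180
REPEAT 6 [
  -- iteration 1/6 --
  LT 90: heading 180 -> 270
  BK 5: (0,0) -> (0,5) [heading=270, draw]
  BK 15: (0,5) -> (0,20) [heading=270, draw]
  FD 5: (0,20) -> (0,15) [heading=270, draw]
  -- iteration 2/6 --
  LT 90: heading 270 -> 0
  BK 5: (0,15) -> (-5,15) [heading=0, draw]
  BK 15: (-5,15) -> (-20,15) [heading=0, draw]
  FD 5: (-20,15) -> (-15,15) [heading=0, draw]
  -- iteration 3/6 --
  LT 90: heading 0 -> 90
  BK 5: (-15,15) -> (-15,10) [heading=90, draw]
  BK 15: (-15,10) -> (-15,-5) [heading=90, draw]
  FD 5: (-15,-5) -> (-15,0) [heading=90, draw]
  -- iteration 4/6 --
  LT 90: heading 90 -> 180
  BK 5: (-15,0) -> (-10,0) [heading=180, draw]
  BK 15: (-10,0) -> (5,0) [heading=180, draw]
  FD 5: (5,0) -> (0,0) [heading=180, draw]
  -- iteration 5/6 --
  LT 90: heading 180 -> 270
  BK 5: (0,0) -> (0,5) [heading=270, draw]
  BK 15: (0,5) -> (0,20) [heading=270, draw]
  FD 5: (0,20) -> (0,15) [heading=270, draw]
  -- iteration 6/6 --
  LT 90: heading 270 -> 0
  BK 5: (0,15) -> (-5,15) [heading=0, draw]
  BK 15: (-5,15) -> (-20,15) [heading=0, draw]
  FD 5: (-20,15) -> (-15,15) [heading=0, draw]
]
FD 4: (-15,15) -> (-11,15) [heading=0, draw]
FD 3: (-11,15) -> (-8,15) [heading=0, draw]
Final: pos=(-8,15), heading=0, 20 segment(s) drawn

Start position: (0, 0)
Final position: (-8, 15)
Distance = 17; >= 1e-6 -> NOT closed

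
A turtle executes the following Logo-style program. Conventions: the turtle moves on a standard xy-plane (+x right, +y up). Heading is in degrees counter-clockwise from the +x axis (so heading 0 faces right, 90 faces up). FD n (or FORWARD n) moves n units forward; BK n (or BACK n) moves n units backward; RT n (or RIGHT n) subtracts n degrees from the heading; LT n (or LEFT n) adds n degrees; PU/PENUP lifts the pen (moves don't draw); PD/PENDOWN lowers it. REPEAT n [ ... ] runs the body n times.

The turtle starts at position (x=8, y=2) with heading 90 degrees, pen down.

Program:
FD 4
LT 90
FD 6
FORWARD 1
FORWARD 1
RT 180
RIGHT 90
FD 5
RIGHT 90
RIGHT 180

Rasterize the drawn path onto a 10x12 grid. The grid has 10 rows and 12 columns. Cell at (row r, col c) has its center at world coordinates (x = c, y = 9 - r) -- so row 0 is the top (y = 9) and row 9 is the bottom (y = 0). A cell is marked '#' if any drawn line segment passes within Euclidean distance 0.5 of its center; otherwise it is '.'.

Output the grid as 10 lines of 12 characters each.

Answer: ............
............
............
#########...
#.......#...
#.......#...
#.......#...
#.......#...
#...........
............

Derivation:
Segment 0: (8,2) -> (8,6)
Segment 1: (8,6) -> (2,6)
Segment 2: (2,6) -> (1,6)
Segment 3: (1,6) -> (0,6)
Segment 4: (0,6) -> (0,1)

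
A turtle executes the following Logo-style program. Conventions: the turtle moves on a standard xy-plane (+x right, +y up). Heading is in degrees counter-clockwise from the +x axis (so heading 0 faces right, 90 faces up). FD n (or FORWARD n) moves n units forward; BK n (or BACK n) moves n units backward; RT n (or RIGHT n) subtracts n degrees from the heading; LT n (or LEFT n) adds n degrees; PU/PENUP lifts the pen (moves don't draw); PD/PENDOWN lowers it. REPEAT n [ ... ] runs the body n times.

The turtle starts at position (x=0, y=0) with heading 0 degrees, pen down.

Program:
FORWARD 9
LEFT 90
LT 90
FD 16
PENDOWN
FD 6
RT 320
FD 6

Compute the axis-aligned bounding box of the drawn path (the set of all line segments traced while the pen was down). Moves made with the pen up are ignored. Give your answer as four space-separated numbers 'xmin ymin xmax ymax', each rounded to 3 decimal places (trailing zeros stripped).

Answer: -17.596 -3.857 9 0

Derivation:
Executing turtle program step by step:
Start: pos=(0,0), heading=0, pen down
FD 9: (0,0) -> (9,0) [heading=0, draw]
LT 90: heading 0 -> 90
LT 90: heading 90 -> 180
FD 16: (9,0) -> (-7,0) [heading=180, draw]
PD: pen down
FD 6: (-7,0) -> (-13,0) [heading=180, draw]
RT 320: heading 180 -> 220
FD 6: (-13,0) -> (-17.596,-3.857) [heading=220, draw]
Final: pos=(-17.596,-3.857), heading=220, 4 segment(s) drawn

Segment endpoints: x in {-17.596, -13, -7, 0, 9}, y in {-3.857, 0, 0, 0}
xmin=-17.596, ymin=-3.857, xmax=9, ymax=0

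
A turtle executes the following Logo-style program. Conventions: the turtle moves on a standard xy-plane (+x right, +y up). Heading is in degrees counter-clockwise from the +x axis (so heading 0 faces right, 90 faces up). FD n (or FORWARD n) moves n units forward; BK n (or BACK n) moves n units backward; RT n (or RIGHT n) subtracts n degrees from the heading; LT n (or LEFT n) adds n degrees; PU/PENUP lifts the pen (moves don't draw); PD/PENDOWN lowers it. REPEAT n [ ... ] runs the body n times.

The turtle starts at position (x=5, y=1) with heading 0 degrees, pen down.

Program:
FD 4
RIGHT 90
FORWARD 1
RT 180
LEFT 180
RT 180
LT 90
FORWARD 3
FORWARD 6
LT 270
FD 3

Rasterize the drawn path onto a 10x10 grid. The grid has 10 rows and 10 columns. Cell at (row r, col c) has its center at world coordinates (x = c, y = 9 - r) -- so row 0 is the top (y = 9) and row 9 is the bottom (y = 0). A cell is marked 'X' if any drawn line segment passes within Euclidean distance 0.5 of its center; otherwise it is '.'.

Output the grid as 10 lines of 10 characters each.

Answer: ..........
..........
..........
..........
..........
..........
X.........
X.........
X....XXXXX
XXXXXXXXXX

Derivation:
Segment 0: (5,1) -> (9,1)
Segment 1: (9,1) -> (9,0)
Segment 2: (9,0) -> (6,-0)
Segment 3: (6,-0) -> (0,-0)
Segment 4: (0,-0) -> (0,3)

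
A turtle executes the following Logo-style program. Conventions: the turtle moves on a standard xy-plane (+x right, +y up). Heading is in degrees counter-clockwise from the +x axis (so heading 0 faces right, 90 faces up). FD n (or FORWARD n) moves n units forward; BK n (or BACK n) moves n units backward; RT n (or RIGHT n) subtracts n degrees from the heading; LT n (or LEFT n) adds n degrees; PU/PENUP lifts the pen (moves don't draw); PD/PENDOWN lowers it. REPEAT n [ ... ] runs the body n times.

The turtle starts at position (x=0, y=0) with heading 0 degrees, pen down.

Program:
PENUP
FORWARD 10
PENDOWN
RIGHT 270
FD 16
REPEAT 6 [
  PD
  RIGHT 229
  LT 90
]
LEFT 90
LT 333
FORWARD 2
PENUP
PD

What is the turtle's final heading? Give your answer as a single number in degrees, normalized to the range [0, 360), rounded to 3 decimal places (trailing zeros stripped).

Executing turtle program step by step:
Start: pos=(0,0), heading=0, pen down
PU: pen up
FD 10: (0,0) -> (10,0) [heading=0, move]
PD: pen down
RT 270: heading 0 -> 90
FD 16: (10,0) -> (10,16) [heading=90, draw]
REPEAT 6 [
  -- iteration 1/6 --
  PD: pen down
  RT 229: heading 90 -> 221
  LT 90: heading 221 -> 311
  -- iteration 2/6 --
  PD: pen down
  RT 229: heading 311 -> 82
  LT 90: heading 82 -> 172
  -- iteration 3/6 --
  PD: pen down
  RT 229: heading 172 -> 303
  LT 90: heading 303 -> 33
  -- iteration 4/6 --
  PD: pen down
  RT 229: heading 33 -> 164
  LT 90: heading 164 -> 254
  -- iteration 5/6 --
  PD: pen down
  RT 229: heading 254 -> 25
  LT 90: heading 25 -> 115
  -- iteration 6/6 --
  PD: pen down
  RT 229: heading 115 -> 246
  LT 90: heading 246 -> 336
]
LT 90: heading 336 -> 66
LT 333: heading 66 -> 39
FD 2: (10,16) -> (11.554,17.259) [heading=39, draw]
PU: pen up
PD: pen down
Final: pos=(11.554,17.259), heading=39, 2 segment(s) drawn

Answer: 39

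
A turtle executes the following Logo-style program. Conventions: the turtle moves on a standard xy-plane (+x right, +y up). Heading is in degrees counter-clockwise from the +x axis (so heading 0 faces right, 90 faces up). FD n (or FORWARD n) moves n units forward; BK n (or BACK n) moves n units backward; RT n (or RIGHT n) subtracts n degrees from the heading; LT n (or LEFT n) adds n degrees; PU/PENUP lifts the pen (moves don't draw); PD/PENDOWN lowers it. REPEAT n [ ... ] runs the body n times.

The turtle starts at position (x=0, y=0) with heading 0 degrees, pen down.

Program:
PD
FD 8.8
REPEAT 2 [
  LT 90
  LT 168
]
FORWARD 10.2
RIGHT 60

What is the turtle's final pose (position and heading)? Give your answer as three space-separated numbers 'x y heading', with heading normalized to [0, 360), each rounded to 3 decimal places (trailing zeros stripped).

Executing turtle program step by step:
Start: pos=(0,0), heading=0, pen down
PD: pen down
FD 8.8: (0,0) -> (8.8,0) [heading=0, draw]
REPEAT 2 [
  -- iteration 1/2 --
  LT 90: heading 0 -> 90
  LT 168: heading 90 -> 258
  -- iteration 2/2 --
  LT 90: heading 258 -> 348
  LT 168: heading 348 -> 156
]
FD 10.2: (8.8,0) -> (-0.518,4.149) [heading=156, draw]
RT 60: heading 156 -> 96
Final: pos=(-0.518,4.149), heading=96, 2 segment(s) drawn

Answer: -0.518 4.149 96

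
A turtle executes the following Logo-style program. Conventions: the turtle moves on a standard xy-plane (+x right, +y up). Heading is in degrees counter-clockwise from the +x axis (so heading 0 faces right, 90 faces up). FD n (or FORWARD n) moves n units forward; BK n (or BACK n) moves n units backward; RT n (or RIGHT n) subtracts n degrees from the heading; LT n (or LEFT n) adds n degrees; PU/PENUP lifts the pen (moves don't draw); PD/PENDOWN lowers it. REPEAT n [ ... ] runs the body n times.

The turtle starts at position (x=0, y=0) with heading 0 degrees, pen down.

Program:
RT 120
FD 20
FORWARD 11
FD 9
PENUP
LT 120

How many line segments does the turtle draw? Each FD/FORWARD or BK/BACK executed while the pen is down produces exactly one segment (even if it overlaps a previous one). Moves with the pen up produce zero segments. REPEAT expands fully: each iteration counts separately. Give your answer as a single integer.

Answer: 3

Derivation:
Executing turtle program step by step:
Start: pos=(0,0), heading=0, pen down
RT 120: heading 0 -> 240
FD 20: (0,0) -> (-10,-17.321) [heading=240, draw]
FD 11: (-10,-17.321) -> (-15.5,-26.847) [heading=240, draw]
FD 9: (-15.5,-26.847) -> (-20,-34.641) [heading=240, draw]
PU: pen up
LT 120: heading 240 -> 0
Final: pos=(-20,-34.641), heading=0, 3 segment(s) drawn
Segments drawn: 3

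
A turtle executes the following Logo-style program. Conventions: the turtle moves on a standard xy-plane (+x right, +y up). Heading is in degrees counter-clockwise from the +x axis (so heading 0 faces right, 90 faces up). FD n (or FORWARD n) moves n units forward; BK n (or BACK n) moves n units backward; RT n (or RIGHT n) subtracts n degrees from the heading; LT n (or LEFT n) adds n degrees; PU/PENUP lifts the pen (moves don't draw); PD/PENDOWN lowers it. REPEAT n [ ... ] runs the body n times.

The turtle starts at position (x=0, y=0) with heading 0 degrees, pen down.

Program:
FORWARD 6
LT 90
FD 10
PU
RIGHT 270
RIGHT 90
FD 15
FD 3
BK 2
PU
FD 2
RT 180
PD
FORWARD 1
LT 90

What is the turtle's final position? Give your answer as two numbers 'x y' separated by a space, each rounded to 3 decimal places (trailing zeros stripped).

Executing turtle program step by step:
Start: pos=(0,0), heading=0, pen down
FD 6: (0,0) -> (6,0) [heading=0, draw]
LT 90: heading 0 -> 90
FD 10: (6,0) -> (6,10) [heading=90, draw]
PU: pen up
RT 270: heading 90 -> 180
RT 90: heading 180 -> 90
FD 15: (6,10) -> (6,25) [heading=90, move]
FD 3: (6,25) -> (6,28) [heading=90, move]
BK 2: (6,28) -> (6,26) [heading=90, move]
PU: pen up
FD 2: (6,26) -> (6,28) [heading=90, move]
RT 180: heading 90 -> 270
PD: pen down
FD 1: (6,28) -> (6,27) [heading=270, draw]
LT 90: heading 270 -> 0
Final: pos=(6,27), heading=0, 3 segment(s) drawn

Answer: 6 27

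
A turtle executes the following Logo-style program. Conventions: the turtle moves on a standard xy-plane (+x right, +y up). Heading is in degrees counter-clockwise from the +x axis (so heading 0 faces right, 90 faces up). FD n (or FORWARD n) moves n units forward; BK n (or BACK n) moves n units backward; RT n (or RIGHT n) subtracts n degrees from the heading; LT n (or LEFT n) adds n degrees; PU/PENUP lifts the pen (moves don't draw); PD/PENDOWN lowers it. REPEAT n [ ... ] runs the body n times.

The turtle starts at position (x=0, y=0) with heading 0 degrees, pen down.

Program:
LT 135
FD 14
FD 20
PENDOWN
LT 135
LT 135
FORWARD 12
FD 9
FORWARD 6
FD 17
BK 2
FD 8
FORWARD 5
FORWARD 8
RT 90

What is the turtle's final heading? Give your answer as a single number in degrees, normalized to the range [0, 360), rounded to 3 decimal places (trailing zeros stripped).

Answer: 315

Derivation:
Executing turtle program step by step:
Start: pos=(0,0), heading=0, pen down
LT 135: heading 0 -> 135
FD 14: (0,0) -> (-9.899,9.899) [heading=135, draw]
FD 20: (-9.899,9.899) -> (-24.042,24.042) [heading=135, draw]
PD: pen down
LT 135: heading 135 -> 270
LT 135: heading 270 -> 45
FD 12: (-24.042,24.042) -> (-15.556,32.527) [heading=45, draw]
FD 9: (-15.556,32.527) -> (-9.192,38.891) [heading=45, draw]
FD 6: (-9.192,38.891) -> (-4.95,43.134) [heading=45, draw]
FD 17: (-4.95,43.134) -> (7.071,55.154) [heading=45, draw]
BK 2: (7.071,55.154) -> (5.657,53.74) [heading=45, draw]
FD 8: (5.657,53.74) -> (11.314,59.397) [heading=45, draw]
FD 5: (11.314,59.397) -> (14.849,62.933) [heading=45, draw]
FD 8: (14.849,62.933) -> (20.506,68.589) [heading=45, draw]
RT 90: heading 45 -> 315
Final: pos=(20.506,68.589), heading=315, 10 segment(s) drawn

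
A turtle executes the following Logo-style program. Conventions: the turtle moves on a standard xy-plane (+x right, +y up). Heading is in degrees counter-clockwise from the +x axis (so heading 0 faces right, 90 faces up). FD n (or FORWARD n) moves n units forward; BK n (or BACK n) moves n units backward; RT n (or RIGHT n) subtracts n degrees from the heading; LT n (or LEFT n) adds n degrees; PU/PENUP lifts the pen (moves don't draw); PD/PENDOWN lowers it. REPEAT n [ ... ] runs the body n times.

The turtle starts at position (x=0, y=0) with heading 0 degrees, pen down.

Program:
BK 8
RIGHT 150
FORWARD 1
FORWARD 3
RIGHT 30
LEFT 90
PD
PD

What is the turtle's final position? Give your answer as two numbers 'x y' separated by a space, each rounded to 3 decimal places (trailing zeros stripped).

Executing turtle program step by step:
Start: pos=(0,0), heading=0, pen down
BK 8: (0,0) -> (-8,0) [heading=0, draw]
RT 150: heading 0 -> 210
FD 1: (-8,0) -> (-8.866,-0.5) [heading=210, draw]
FD 3: (-8.866,-0.5) -> (-11.464,-2) [heading=210, draw]
RT 30: heading 210 -> 180
LT 90: heading 180 -> 270
PD: pen down
PD: pen down
Final: pos=(-11.464,-2), heading=270, 3 segment(s) drawn

Answer: -11.464 -2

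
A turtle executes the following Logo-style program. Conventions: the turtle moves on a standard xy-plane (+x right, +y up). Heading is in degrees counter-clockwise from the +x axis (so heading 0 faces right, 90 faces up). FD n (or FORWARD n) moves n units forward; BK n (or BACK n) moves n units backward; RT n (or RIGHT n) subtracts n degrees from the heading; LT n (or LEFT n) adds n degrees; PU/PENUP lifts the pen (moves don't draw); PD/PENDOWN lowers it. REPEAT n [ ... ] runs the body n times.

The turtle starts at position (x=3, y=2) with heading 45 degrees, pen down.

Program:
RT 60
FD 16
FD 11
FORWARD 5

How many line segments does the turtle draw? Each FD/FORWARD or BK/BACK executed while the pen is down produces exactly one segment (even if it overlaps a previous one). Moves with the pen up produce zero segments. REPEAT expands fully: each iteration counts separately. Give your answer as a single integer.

Executing turtle program step by step:
Start: pos=(3,2), heading=45, pen down
RT 60: heading 45 -> 345
FD 16: (3,2) -> (18.455,-2.141) [heading=345, draw]
FD 11: (18.455,-2.141) -> (29.08,-4.988) [heading=345, draw]
FD 5: (29.08,-4.988) -> (33.91,-6.282) [heading=345, draw]
Final: pos=(33.91,-6.282), heading=345, 3 segment(s) drawn
Segments drawn: 3

Answer: 3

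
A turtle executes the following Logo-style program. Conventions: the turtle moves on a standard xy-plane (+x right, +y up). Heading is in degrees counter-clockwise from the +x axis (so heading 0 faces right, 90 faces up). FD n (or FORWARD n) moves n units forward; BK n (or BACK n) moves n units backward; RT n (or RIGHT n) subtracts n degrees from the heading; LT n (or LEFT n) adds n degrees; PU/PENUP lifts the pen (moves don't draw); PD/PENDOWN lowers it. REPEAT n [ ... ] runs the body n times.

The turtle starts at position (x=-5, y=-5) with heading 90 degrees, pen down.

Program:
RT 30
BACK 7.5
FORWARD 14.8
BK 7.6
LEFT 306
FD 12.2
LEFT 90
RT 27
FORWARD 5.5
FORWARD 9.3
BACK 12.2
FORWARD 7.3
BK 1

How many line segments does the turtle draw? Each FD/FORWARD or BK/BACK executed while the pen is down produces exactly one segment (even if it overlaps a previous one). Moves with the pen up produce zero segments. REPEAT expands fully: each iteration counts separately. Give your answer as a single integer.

Executing turtle program step by step:
Start: pos=(-5,-5), heading=90, pen down
RT 30: heading 90 -> 60
BK 7.5: (-5,-5) -> (-8.75,-11.495) [heading=60, draw]
FD 14.8: (-8.75,-11.495) -> (-1.35,1.322) [heading=60, draw]
BK 7.6: (-1.35,1.322) -> (-5.15,-5.26) [heading=60, draw]
LT 306: heading 60 -> 6
FD 12.2: (-5.15,-5.26) -> (6.983,-3.985) [heading=6, draw]
LT 90: heading 6 -> 96
RT 27: heading 96 -> 69
FD 5.5: (6.983,-3.985) -> (8.954,1.15) [heading=69, draw]
FD 9.3: (8.954,1.15) -> (12.287,9.832) [heading=69, draw]
BK 12.2: (12.287,9.832) -> (7.915,-1.557) [heading=69, draw]
FD 7.3: (7.915,-1.557) -> (10.531,5.258) [heading=69, draw]
BK 1: (10.531,5.258) -> (10.173,4.324) [heading=69, draw]
Final: pos=(10.173,4.324), heading=69, 9 segment(s) drawn
Segments drawn: 9

Answer: 9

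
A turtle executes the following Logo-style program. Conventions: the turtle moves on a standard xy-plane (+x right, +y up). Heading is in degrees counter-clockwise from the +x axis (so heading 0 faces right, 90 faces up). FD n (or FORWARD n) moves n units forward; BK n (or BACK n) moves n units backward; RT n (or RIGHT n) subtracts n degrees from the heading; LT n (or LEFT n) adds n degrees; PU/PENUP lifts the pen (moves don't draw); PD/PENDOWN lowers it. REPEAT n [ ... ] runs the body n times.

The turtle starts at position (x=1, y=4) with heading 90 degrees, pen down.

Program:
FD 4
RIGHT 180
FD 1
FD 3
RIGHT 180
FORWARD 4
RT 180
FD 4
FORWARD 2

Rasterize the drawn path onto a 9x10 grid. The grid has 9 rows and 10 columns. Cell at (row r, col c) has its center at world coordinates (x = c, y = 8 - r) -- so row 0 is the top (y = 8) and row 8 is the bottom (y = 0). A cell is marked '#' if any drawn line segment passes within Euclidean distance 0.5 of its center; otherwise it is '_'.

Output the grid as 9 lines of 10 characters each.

Segment 0: (1,4) -> (1,8)
Segment 1: (1,8) -> (1,7)
Segment 2: (1,7) -> (1,4)
Segment 3: (1,4) -> (1,8)
Segment 4: (1,8) -> (1,4)
Segment 5: (1,4) -> (1,2)

Answer: _#________
_#________
_#________
_#________
_#________
_#________
_#________
__________
__________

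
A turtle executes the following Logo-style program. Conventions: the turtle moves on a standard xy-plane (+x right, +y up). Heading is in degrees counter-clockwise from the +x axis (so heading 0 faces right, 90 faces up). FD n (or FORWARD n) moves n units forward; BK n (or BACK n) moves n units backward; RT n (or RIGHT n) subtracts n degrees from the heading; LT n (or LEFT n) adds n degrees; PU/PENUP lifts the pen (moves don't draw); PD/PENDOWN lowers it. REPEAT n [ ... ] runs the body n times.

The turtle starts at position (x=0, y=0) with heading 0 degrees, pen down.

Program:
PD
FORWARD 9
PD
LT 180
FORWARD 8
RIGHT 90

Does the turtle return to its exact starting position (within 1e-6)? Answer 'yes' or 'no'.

Answer: no

Derivation:
Executing turtle program step by step:
Start: pos=(0,0), heading=0, pen down
PD: pen down
FD 9: (0,0) -> (9,0) [heading=0, draw]
PD: pen down
LT 180: heading 0 -> 180
FD 8: (9,0) -> (1,0) [heading=180, draw]
RT 90: heading 180 -> 90
Final: pos=(1,0), heading=90, 2 segment(s) drawn

Start position: (0, 0)
Final position: (1, 0)
Distance = 1; >= 1e-6 -> NOT closed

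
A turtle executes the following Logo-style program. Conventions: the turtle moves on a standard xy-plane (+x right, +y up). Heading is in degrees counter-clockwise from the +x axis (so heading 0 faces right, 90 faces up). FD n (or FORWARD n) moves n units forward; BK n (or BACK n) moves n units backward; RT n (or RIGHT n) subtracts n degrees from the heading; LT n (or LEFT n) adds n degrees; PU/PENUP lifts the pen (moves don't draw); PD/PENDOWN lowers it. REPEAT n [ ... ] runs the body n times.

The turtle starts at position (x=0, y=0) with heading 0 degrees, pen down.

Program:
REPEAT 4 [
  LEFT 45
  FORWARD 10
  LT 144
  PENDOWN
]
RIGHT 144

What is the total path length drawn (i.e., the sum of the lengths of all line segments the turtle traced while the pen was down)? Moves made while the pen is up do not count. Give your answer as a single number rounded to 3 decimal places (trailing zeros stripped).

Answer: 40

Derivation:
Executing turtle program step by step:
Start: pos=(0,0), heading=0, pen down
REPEAT 4 [
  -- iteration 1/4 --
  LT 45: heading 0 -> 45
  FD 10: (0,0) -> (7.071,7.071) [heading=45, draw]
  LT 144: heading 45 -> 189
  PD: pen down
  -- iteration 2/4 --
  LT 45: heading 189 -> 234
  FD 10: (7.071,7.071) -> (1.193,-1.019) [heading=234, draw]
  LT 144: heading 234 -> 18
  PD: pen down
  -- iteration 3/4 --
  LT 45: heading 18 -> 63
  FD 10: (1.193,-1.019) -> (5.733,7.891) [heading=63, draw]
  LT 144: heading 63 -> 207
  PD: pen down
  -- iteration 4/4 --
  LT 45: heading 207 -> 252
  FD 10: (5.733,7.891) -> (2.643,-1.62) [heading=252, draw]
  LT 144: heading 252 -> 36
  PD: pen down
]
RT 144: heading 36 -> 252
Final: pos=(2.643,-1.62), heading=252, 4 segment(s) drawn

Segment lengths:
  seg 1: (0,0) -> (7.071,7.071), length = 10
  seg 2: (7.071,7.071) -> (1.193,-1.019), length = 10
  seg 3: (1.193,-1.019) -> (5.733,7.891), length = 10
  seg 4: (5.733,7.891) -> (2.643,-1.62), length = 10
Total = 40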